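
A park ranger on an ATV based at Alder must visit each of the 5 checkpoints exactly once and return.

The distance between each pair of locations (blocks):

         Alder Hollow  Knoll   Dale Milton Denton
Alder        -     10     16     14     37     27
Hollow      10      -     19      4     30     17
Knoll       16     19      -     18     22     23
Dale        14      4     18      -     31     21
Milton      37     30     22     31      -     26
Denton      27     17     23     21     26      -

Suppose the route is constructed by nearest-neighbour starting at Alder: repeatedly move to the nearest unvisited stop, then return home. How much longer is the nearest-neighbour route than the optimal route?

Excess over optimum: 8 blocks.

Alder: Hollow=10, Dale=14, Knoll=16, Denton=27, Milton=37 ⇒ Hollow
Hollow: Dale=4, Denton=17, Knoll=19, Milton=30 ⇒ Dale
Dale: Knoll=18, Denton=21, Milton=31 ⇒ Knoll
Knoll: Milton=22, Denton=23 ⇒ Milton
Milton: Denton=26 ⇒ Denton
NN route Alder → Hollow → Dale → Knoll → Milton → Denton → Alder costs 107.
Optimal: Alder → Hollow → Dale → Denton → Milton → Knoll → Alder costs 99 (by enumerating all 60 distinct tours).
Excess = 107 − 99 = 8.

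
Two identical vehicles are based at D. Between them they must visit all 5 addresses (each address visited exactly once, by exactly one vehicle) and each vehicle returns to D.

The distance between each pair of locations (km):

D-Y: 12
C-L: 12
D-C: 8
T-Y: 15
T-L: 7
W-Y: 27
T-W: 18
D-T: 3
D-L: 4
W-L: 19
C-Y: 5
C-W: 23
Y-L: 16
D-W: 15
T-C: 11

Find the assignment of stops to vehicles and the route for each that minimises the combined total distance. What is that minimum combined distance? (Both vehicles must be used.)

69 km — the smallest possible combined total.

Check every non-empty split of the stops between the two vehicles; for each half take its own optimal tour:
  {T} + {C, W, Y, L}: 6 + 63 = 69
  {C} + {T, W, Y, L}: 16 + 68 = 84
  {T, C} + {W, Y, L}: 22 + 62 = 84
  {W} + {T, C, Y, L}: 30 + 39 = 69
  {T, W} + {C, Y, L}: 36 + 33 = 69
  {C, W} + {T, Y, L}: 46 + 38 = 84
  … (15 splits in total)
Best: vehicle 1 D → T → D = 6; vehicle 2 D → C → Y → W → L → D = 63; combined 69.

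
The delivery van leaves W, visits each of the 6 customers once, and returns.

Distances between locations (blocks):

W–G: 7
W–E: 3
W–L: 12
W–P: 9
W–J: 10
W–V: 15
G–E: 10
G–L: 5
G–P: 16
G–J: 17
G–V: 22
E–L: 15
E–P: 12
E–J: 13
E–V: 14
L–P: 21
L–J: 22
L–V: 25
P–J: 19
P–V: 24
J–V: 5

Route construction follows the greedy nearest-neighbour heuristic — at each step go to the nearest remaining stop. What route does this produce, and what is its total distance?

78 blocks along W → E → G → L → P → J → V → W.

From W: distances to unvisited — E=3, G=7, P=9, J=10, L=12, V=15. Nearest is E (3).
From E: distances to unvisited — G=10, P=12, J=13, V=14, L=15. Nearest is G (10).
From G: distances to unvisited — L=5, P=16, J=17, V=22. Nearest is L (5).
From L: distances to unvisited — P=21, J=22, V=25. Nearest is P (21).
From P: distances to unvisited — J=19, V=24. Nearest is J (19).
From J: distances to unvisited — V=5. Nearest is V (5).
Return V→W: 15.
Total = 3 + 10 + 5 + 21 + 19 + 5 + 15 = 78.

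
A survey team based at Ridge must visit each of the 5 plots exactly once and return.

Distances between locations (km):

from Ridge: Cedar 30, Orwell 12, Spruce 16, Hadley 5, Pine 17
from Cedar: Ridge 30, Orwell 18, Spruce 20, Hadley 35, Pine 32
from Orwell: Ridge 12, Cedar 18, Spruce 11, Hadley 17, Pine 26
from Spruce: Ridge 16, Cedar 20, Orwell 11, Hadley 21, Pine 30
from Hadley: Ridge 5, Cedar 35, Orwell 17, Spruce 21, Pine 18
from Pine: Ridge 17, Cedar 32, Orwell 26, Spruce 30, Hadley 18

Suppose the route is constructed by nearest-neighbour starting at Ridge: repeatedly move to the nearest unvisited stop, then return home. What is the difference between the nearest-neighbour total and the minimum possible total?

4 km longer than the optimal tour.

Ridge: Hadley=5, Orwell=12, Spruce=16, Pine=17, Cedar=30 ⇒ Hadley
Hadley: Orwell=17, Pine=18, Spruce=21, Cedar=35 ⇒ Orwell
Orwell: Spruce=11, Cedar=18, Pine=26 ⇒ Spruce
Spruce: Cedar=20, Pine=30 ⇒ Cedar
Cedar: Pine=32 ⇒ Pine
NN route Ridge → Hadley → Orwell → Spruce → Cedar → Pine → Ridge costs 102.
Optimal: Ridge → Orwell → Spruce → Cedar → Pine → Hadley → Ridge costs 98 (by enumerating all 60 distinct tours).
Excess = 102 − 98 = 4.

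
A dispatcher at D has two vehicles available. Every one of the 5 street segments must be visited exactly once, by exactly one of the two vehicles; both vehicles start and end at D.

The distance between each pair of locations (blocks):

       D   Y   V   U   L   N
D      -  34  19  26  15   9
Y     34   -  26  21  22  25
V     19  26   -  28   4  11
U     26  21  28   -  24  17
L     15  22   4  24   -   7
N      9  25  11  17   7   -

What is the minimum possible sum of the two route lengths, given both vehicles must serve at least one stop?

Check every non-empty split of the stops between the two vehicles; for each half take its own optimal tour:
  {Y} + {V, U, L, N}: 68 + 73 = 141
  {V} + {Y, U, L, N}: 38 + 84 = 122
  {Y, V} + {U, L, N}: 79 + 65 = 144
  {U} + {Y, V, L, N}: 52 + 79 = 131
  {Y, U} + {V, L, N}: 81 + 39 = 120
  {V, U} + {Y, L, N}: 73 + 71 = 144
  … (15 splits in total)
  {Y, V, U, L} + {N}: 92 + 18 = 110  ← best
Best: vehicle 1 D → V → L → Y → U → D = 92; vehicle 2 D → N → D = 18; combined 110.

Minimum combined distance: 110 blocks.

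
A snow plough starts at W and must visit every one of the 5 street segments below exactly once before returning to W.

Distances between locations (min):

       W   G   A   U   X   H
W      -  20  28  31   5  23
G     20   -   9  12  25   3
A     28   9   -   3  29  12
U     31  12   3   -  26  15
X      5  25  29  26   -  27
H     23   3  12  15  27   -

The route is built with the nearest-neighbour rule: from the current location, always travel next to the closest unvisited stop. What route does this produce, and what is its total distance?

From W: distances to unvisited — X=5, G=20, H=23, A=28, U=31. Nearest is X (5).
From X: distances to unvisited — G=25, U=26, H=27, A=29. Nearest is G (25).
From G: distances to unvisited — H=3, A=9, U=12. Nearest is H (3).
From H: distances to unvisited — A=12, U=15. Nearest is A (12).
From A: distances to unvisited — U=3. Nearest is U (3).
Return U→W: 31.
Total = 5 + 25 + 3 + 12 + 3 + 31 = 79.

Total distance 79 min via the nearest-neighbour route W → X → G → H → A → U → W.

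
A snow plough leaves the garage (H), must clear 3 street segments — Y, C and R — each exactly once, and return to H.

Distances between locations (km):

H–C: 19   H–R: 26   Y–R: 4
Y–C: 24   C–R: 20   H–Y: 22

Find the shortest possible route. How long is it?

H - Y - C - R - H: 22+24+20+26 = 92
H - Y - R - C - H: 22+4+20+19 = 65
H - C - Y - R - H: 19+24+4+26 = 73
The minimum is 65.
One optimal route: H → Y → R → C → H (or its reverse).

65 km — the shortest possible round trip.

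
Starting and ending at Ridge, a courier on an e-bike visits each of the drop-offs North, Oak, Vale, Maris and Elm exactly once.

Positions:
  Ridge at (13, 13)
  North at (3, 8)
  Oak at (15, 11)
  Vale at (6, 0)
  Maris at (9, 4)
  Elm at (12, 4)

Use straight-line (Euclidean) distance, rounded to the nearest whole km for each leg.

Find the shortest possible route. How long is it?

39 km — the shortest possible round trip.

With 5 stops there are 5!/2 = 60 distinct round trips (a route and its reverse cost the same).
Ridge - North - Oak - Vale - Maris - Elm - Ridge: 11+12+14+5+3+9 = 54
Ridge - North - Oak - Vale - Elm - Maris - Ridge: 11+12+14+7+3+10 = 57
Ridge - North - Oak - Maris - Vale - Elm - Ridge: 11+12+9+5+7+9 = 53
Ridge - North - Oak - Maris - Elm - Vale - Ridge: 11+12+9+3+7+15 = 57
Ridge - North - Oak - Elm - Vale - Maris - Ridge: 11+12+8+7+5+10 = 53
Ridge - North - Oak - Elm - Maris - Vale - Ridge: 11+12+8+3+5+15 = 54
Ridge - North - Vale - Oak - Maris - Elm - Ridge: 11+9+14+9+3+9 = 55
Ridge - North - Vale - Oak - Elm - Maris - Ridge: 11+9+14+8+3+10 = 55
Ridge - North - Vale - Maris - Oak - Elm - Ridge: 11+9+5+9+8+9 = 51
Ridge - North - Vale - Maris - Elm - Oak - Ridge: 11+9+5+3+8+3 = 39
Ridge - North - Vale - Elm - Oak - Maris - Ridge: 11+9+7+8+9+10 = 54
Ridge - North - Vale - Elm - Maris - Oak - Ridge: 11+9+7+3+9+3 = 42
Ridge - North - Maris - Oak - Vale - Elm - Ridge: 11+7+9+14+7+9 = 57
Ridge - North - Maris - Oak - Elm - Vale - Ridge: 11+7+9+8+7+15 = 57
… (46 more)
The minimum is 39.
One optimal route: Ridge → North → Vale → Maris → Elm → Oak → Ridge (or its reverse).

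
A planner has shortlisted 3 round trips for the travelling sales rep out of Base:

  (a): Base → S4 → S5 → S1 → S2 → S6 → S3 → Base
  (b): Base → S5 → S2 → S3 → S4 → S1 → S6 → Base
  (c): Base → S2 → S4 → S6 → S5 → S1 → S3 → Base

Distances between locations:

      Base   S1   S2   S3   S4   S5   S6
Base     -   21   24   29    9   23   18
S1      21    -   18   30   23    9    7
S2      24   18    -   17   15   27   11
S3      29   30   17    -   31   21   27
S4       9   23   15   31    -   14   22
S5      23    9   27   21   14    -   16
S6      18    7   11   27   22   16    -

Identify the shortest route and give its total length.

(a): 9 + 14 + 9 + 18 + 11 + 27 + 29 = 117
(b): 23 + 27 + 17 + 31 + 23 + 7 + 18 = 146
(c): 24 + 15 + 22 + 16 + 9 + 30 + 29 = 145

Shortest is (a), total 117.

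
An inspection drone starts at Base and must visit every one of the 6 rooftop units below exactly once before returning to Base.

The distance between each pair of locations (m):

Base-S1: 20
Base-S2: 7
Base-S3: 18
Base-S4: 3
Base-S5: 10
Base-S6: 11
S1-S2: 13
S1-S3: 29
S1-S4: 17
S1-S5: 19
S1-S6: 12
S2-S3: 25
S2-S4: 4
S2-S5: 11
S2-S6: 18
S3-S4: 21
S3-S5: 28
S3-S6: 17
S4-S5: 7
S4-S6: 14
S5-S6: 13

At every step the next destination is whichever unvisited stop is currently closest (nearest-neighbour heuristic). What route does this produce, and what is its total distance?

From Base: distances to unvisited — S4=3, S2=7, S5=10, S6=11, S3=18, S1=20. Nearest is S4 (3).
From S4: distances to unvisited — S2=4, S5=7, S6=14, S1=17, S3=21. Nearest is S2 (4).
From S2: distances to unvisited — S5=11, S1=13, S6=18, S3=25. Nearest is S5 (11).
From S5: distances to unvisited — S6=13, S1=19, S3=28. Nearest is S6 (13).
From S6: distances to unvisited — S1=12, S3=17. Nearest is S1 (12).
From S1: distances to unvisited — S3=29. Nearest is S3 (29).
Return S3→Base: 18.
Total = 3 + 4 + 11 + 13 + 12 + 29 + 18 = 90.

Nearest-neighbour total = 90 m; route Base → S4 → S2 → S5 → S6 → S1 → S3 → Base.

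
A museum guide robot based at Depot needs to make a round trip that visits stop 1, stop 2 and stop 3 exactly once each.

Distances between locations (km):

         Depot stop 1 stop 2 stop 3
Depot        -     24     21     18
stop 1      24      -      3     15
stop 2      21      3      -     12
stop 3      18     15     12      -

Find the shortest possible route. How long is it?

57 km — the shortest possible round trip.

With 3 stops there are 3!/2 = 3 distinct round trips (a route and its reverse cost the same).
Depot → stop 1 → stop 2 → stop 3 → Depot: 24+3+12+18 = 57
Depot → stop 1 → stop 3 → stop 2 → Depot: 24+15+12+21 = 72
Depot → stop 2 → stop 1 → stop 3 → Depot: 21+3+15+18 = 57
The minimum is 57.
One optimal route: Depot → stop 1 → stop 2 → stop 3 → Depot (or its reverse).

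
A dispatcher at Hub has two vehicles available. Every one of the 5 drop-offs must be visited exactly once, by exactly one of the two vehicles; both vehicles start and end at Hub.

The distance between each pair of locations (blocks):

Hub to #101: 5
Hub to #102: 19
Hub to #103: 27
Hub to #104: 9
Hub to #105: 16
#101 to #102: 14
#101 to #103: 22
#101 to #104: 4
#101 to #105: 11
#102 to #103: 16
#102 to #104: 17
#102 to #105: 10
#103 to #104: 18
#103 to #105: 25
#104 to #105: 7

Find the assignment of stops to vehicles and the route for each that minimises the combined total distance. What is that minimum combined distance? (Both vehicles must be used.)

There are 2^4 − 1 = 15 ways to divide the 5 stops into two non-empty groups. For each, the best each vehicle can do is its own shortest tour through its group:
  {#101} + {#102, #103, #104, #105}: 10 + 69 = 79
  {#102} + {#101, #103, #104, #105}: 38 + 68 = 106
  {#101, #102} + {#103, #104, #105}: 38 + 68 = 106
  {#103} + {#101, #102, #104, #105}: 54 + 45 = 99
  {#101, #103} + {#102, #104, #105}: 54 + 45 = 99
  {#102, #103} + {#101, #104, #105}: 62 + 32 = 94
  … (15 splits in total)
Best: vehicle 1 Hub → #101 → Hub = 10; vehicle 2 Hub → #103 → #102 → #105 → #104 → Hub = 69; combined 79.

Minimum combined distance: 79 blocks.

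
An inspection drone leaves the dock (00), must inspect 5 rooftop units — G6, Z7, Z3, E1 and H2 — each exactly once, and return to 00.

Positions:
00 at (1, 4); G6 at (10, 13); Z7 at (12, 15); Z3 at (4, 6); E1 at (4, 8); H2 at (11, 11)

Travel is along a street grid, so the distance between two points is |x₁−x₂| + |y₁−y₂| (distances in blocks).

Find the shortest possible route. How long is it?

With 5 stops there are 5!/2 = 60 distinct round trips (a route and its reverse cost the same).
00 → G6 → Z7 → Z3 → E1 → H2 → 00: 18+4+17+2+10+17 = 68
00 → G6 → Z7 → Z3 → H2 → E1 → 00: 18+4+17+12+10+7 = 68
00 → G6 → Z7 → E1 → Z3 → H2 → 00: 18+4+15+2+12+17 = 68
00 → G6 → Z7 → E1 → H2 → Z3 → 00: 18+4+15+10+12+5 = 64
00 → G6 → Z7 → H2 → Z3 → E1 → 00: 18+4+5+12+2+7 = 48
00 → G6 → Z7 → H2 → E1 → Z3 → 00: 18+4+5+10+2+5 = 44
00 → G6 → Z3 → Z7 → E1 → H2 → 00: 18+13+17+15+10+17 = 90
00 → G6 → Z3 → Z7 → H2 → E1 → 00: 18+13+17+5+10+7 = 70
00 → G6 → Z3 → E1 → Z7 → H2 → 00: 18+13+2+15+5+17 = 70
00 → G6 → Z3 → E1 → H2 → Z7 → 00: 18+13+2+10+5+22 = 70
00 → G6 → Z3 → H2 → Z7 → E1 → 00: 18+13+12+5+15+7 = 70
00 → G6 → Z3 → H2 → E1 → Z7 → 00: 18+13+12+10+15+22 = 90
00 → G6 → E1 → Z7 → Z3 → H2 → 00: 18+11+15+17+12+17 = 90
00 → G6 → E1 → Z7 → H2 → Z3 → 00: 18+11+15+5+12+5 = 66
… (46 more)
The minimum is 44.
One optimal route: 00 → G6 → Z7 → H2 → E1 → Z3 → 00 (or its reverse).

44 blocks — the shortest possible round trip.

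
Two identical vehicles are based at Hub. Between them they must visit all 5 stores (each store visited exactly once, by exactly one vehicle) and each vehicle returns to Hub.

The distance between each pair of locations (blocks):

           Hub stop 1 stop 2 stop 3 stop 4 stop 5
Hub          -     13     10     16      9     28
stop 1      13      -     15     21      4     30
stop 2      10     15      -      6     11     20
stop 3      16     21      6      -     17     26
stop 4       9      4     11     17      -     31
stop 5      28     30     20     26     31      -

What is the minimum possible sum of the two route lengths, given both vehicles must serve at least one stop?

Check every non-empty split of the stops between the two vehicles; for each half take its own optimal tour:
  {stop 1} + {stop 2, stop 3, stop 4, stop 5}: 26 + 80 = 106
  {stop 2} + {stop 1, stop 3, stop 4, stop 5}: 20 + 85 = 105
  {stop 1, stop 2} + {stop 3, stop 4, stop 5}: 38 + 80 = 118
  {stop 3} + {stop 1, stop 2, stop 4, stop 5}: 32 + 73 = 105
  {stop 1, stop 3} + {stop 2, stop 4, stop 5}: 50 + 68 = 118
  {stop 2, stop 3} + {stop 1, stop 4, stop 5}: 32 + 71 = 103
  … (15 splits in total)
  {stop 1, stop 4} + {stop 2, stop 3, stop 5}: 26 + 70 = 96  ← best
Best: vehicle 1 Hub → stop 1 → stop 4 → Hub = 26; vehicle 2 Hub → stop 2 → stop 3 → stop 5 → Hub = 70; combined 96.

96 blocks — the smallest possible combined total.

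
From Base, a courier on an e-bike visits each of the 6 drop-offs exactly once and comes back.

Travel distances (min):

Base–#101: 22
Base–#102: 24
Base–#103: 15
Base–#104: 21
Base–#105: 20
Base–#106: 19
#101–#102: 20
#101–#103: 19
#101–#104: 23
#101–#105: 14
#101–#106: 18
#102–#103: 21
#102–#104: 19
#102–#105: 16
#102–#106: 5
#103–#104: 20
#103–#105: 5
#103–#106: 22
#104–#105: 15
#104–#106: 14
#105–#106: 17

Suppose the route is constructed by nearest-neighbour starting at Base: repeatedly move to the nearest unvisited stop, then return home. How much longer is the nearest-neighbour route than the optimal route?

Base: #103=15, #106=19, #105=20, #104=21, #101=22, #102=24 ⇒ #103
#103: #105=5, #101=19, #104=20, #102=21, #106=22 ⇒ #105
#105: #101=14, #104=15, #102=16, #106=17 ⇒ #101
#101: #106=18, #102=20, #104=23 ⇒ #106
#106: #102=5, #104=14 ⇒ #102
#102: #104=19 ⇒ #104
NN route Base → #103 → #105 → #101 → #106 → #102 → #104 → Base costs 97.
Optimal: Base → #103 → #105 → #101 → #102 → #106 → #104 → Base costs 94 (by enumerating all 360 distinct tours).
Excess = 97 − 94 = 3.

Excess over optimum: 3 min.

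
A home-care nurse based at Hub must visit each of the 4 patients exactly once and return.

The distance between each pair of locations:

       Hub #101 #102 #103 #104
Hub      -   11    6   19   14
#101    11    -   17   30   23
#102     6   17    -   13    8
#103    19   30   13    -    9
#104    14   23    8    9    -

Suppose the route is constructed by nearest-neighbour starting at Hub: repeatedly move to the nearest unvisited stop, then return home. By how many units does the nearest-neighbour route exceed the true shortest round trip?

2 longer than the optimal tour.

Hub: #102=6, #101=11, #104=14, #103=19 ⇒ #102
#102: #104=8, #103=13, #101=17 ⇒ #104
#104: #103=9, #101=23 ⇒ #103
#103: #101=30 ⇒ #101
NN route Hub → #102 → #104 → #103 → #101 → Hub costs 64.
Optimal: Hub → #101 → #104 → #103 → #102 → Hub costs 62 (by enumerating all 12 distinct tours).
Excess = 64 − 62 = 2.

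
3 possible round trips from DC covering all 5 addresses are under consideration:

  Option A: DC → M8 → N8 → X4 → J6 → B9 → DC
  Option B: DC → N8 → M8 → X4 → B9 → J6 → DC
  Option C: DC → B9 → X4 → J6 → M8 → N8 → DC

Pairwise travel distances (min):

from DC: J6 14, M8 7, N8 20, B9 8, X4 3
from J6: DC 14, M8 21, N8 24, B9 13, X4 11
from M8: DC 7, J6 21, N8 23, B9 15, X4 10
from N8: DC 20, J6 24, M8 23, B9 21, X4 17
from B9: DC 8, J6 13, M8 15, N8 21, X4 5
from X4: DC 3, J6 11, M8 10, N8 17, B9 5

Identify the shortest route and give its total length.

Option A: 7 + 23 + 17 + 11 + 13 + 8 = 79
Option B: 20 + 23 + 10 + 5 + 13 + 14 = 85
Option C: 8 + 5 + 11 + 21 + 23 + 20 = 88

79 min — Option A is the shortest.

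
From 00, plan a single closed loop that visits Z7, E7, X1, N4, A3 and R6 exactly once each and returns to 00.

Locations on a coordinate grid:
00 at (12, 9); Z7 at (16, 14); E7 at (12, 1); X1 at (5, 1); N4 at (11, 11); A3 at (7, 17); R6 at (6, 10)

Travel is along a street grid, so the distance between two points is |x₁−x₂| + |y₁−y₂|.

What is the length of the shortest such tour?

With 6 stops there are 6!/2 = 360 distinct round trips (a route and its reverse cost the same).
00-Z7-E7-X1-N4-A3-R6-00: 9+17+7+16+10+8+7 = 74
00-Z7-E7-X1-N4-R6-A3-00: 9+17+7+16+6+8+13 = 76
00-Z7-E7-X1-A3-N4-R6-00: 9+17+7+18+10+6+7 = 74
00-Z7-E7-X1-A3-R6-N4-00: 9+17+7+18+8+6+3 = 68
00-Z7-E7-X1-R6-N4-A3-00: 9+17+7+10+6+10+13 = 72
00-Z7-E7-X1-R6-A3-N4-00: 9+17+7+10+8+10+3 = 64
00-Z7-E7-N4-X1-A3-R6-00: 9+17+11+16+18+8+7 = 86
00-Z7-E7-N4-X1-R6-A3-00: 9+17+11+16+10+8+13 = 84
… (352 more)
00-E7-X1-R6-A3-Z7-N4-00: 8+7+10+8+12+8+3 = 56  ← best
The minimum is 56.
One optimal route: 00 → E7 → X1 → R6 → A3 → Z7 → N4 → 00 (or its reverse).

56 — the shortest possible round trip.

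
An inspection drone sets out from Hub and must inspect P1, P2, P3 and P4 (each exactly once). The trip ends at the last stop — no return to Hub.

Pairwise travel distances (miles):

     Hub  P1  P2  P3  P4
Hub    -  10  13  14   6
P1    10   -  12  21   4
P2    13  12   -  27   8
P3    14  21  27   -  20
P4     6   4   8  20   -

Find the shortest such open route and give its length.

Shortest open route: 46 miles.

There are 4! = 24 possible orderings.
Hub → P1 → P2 → P3 → P4: 10+12+27+20 = 69
Hub → P1 → P2 → P4 → P3: 10+12+8+20 = 50
Hub → P1 → P3 → P2 → P4: 10+21+27+8 = 66
Hub → P1 → P3 → P4 → P2: 10+21+20+8 = 59
Hub → P1 → P4 → P2 → P3: 10+4+8+27 = 49
Hub → P1 → P4 → P3 → P2: 10+4+20+27 = 61
Hub → P2 → P1 → P3 → P4: 13+12+21+20 = 66
Hub → P2 → P1 → P4 → P3: 13+12+4+20 = 49
Hub → P2 → P3 → P1 → P4: 13+27+21+4 = 65
Hub → P2 → P3 → P4 → P1: 13+27+20+4 = 64
Hub → P2 → P4 → P1 → P3: 13+8+4+21 = 46
Hub → P2 → P4 → P3 → P1: 13+8+20+21 = 62
Hub → P3 → P1 → P2 → P4: 14+21+12+8 = 55
Hub → P3 → P1 → P4 → P2: 14+21+4+8 = 47
… (10 more)
The minimum is 46.
One shortest path: Hub → P2 → P4 → P1 → P3.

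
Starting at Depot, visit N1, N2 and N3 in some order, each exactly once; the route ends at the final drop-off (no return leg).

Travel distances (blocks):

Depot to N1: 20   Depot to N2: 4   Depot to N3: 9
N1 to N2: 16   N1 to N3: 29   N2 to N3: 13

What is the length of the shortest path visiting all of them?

Minimum one-way distance = 38 blocks.

There are 3! = 6 possible orderings.
Depot → N1 → N2 → N3: 20+16+13 = 49
Depot → N1 → N3 → N2: 20+29+13 = 62
Depot → N2 → N1 → N3: 4+16+29 = 49
Depot → N2 → N3 → N1: 4+13+29 = 46
Depot → N3 → N1 → N2: 9+29+16 = 54
Depot → N3 → N2 → N1: 9+13+16 = 38
The minimum is 38.
One shortest path: Depot → N3 → N2 → N1.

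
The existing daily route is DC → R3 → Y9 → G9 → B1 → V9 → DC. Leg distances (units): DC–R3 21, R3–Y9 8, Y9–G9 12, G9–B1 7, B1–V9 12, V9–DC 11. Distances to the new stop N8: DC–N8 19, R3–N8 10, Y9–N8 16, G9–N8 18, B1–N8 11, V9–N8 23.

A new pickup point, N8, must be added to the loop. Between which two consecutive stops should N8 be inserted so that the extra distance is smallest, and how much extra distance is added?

Insertion cost between consecutive stops i–j is d(i,N8) + d(N8,j) − d(i,j):
  between DC and R3: 19 + 10 − 21 = 8
  between R3 and Y9: 10 + 16 − 8 = 18
  between Y9 and G9: 16 + 18 − 12 = 22
  between G9 and B1: 18 + 11 − 7 = 22
  between B1 and V9: 11 + 23 − 12 = 22
  between V9 and DC: 23 + 19 − 11 = 31
Cheapest insertion is between DC and R3, adding 8.
New total = 71 + 8 = 79.

+8 — insert N8 between DC and R3.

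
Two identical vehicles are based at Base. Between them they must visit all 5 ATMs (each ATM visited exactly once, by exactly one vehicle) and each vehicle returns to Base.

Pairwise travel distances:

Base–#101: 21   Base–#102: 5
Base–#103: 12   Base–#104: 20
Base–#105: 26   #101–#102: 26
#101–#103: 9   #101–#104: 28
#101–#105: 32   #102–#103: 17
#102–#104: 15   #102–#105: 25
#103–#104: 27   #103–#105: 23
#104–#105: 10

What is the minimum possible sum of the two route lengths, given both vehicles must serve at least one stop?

93 — the smallest possible combined total.

Try each way of splitting the stops between the two vehicles (each non-empty) and, for each split, find the best tour for each vehicle:
  {#101} + {#102, #103, #104, #105}: 42 + 65 = 107
  {#102} + {#101, #103, #104, #105}: 10 + 83 = 93
  {#101, #102} + {#103, #104, #105}: 52 + 65 = 117
  {#103} + {#101, #102, #104, #105}: 24 + 83 = 107
  {#101, #103} + {#102, #104, #105}: 42 + 56 = 98
  {#102, #103} + {#101, #104, #105}: 34 + 83 = 117
  … (15 splits in total)
Best: vehicle 1 Base → #102 → Base = 10; vehicle 2 Base → #101 → #103 → #105 → #104 → Base = 83; combined 93.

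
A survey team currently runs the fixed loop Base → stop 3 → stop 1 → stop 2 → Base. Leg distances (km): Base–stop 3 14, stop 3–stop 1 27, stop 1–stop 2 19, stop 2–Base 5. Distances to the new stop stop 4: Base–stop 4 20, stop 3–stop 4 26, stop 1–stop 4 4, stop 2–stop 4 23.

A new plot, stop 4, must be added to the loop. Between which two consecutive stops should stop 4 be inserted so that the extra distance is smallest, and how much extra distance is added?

Insertion cost between consecutive stops i–j is d(i,stop 4) + d(stop 4,j) − d(i,j):
  between Base and stop 3: 20 + 26 − 14 = 32
  between stop 3 and stop 1: 26 + 4 − 27 = 3
  between stop 1 and stop 2: 4 + 23 − 19 = 8
  between stop 2 and Base: 23 + 20 − 5 = 38
Cheapest insertion is between stop 3 and stop 1, adding 3.
New total = 65 + 3 = 68.

Adding 3 km by placing stop 4 on the stop 3–stop 1 leg.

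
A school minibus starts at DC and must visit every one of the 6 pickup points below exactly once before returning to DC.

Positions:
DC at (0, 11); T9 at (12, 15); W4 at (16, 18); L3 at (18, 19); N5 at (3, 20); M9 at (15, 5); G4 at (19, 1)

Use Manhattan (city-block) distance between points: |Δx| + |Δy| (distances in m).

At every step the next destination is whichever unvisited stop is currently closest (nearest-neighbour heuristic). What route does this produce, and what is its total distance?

Total distance 90 m via the nearest-neighbour route DC → N5 → T9 → W4 → L3 → M9 → G4 → DC.

At DC the remaining stops are N5 12, T9 16, M9 21, W4 23, L3 26, G4 29; go to N5.
At N5 the remaining stops are T9 14, W4 15, L3 16, M9 27, G4 35; go to T9.
At T9 the remaining stops are W4 7, L3 10, M9 13, G4 21; go to W4.
At W4 the remaining stops are L3 3, M9 14, G4 20; go to L3.
At L3 the remaining stops are M9 17, G4 19; go to M9.
At M9 the remaining stops are G4 8; go to G4.
Return G4→DC: 29.
Total = 12 + 14 + 7 + 3 + 17 + 8 + 29 = 90.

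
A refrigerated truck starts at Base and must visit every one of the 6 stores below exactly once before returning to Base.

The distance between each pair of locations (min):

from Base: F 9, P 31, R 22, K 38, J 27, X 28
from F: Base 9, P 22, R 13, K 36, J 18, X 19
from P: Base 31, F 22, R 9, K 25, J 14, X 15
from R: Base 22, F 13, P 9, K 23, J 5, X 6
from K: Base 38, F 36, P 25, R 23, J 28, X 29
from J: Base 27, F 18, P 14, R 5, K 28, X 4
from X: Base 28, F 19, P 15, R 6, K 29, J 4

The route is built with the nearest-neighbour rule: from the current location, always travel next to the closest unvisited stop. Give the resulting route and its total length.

Total distance 109 min via the nearest-neighbour route Base → F → R → J → X → P → K → Base.

Base → [F:9 / R:22 / J:27 / X:28 / P:31 / K:38] → F (9)
F → [R:13 / J:18 / X:19 / P:22 / K:36] → R (13)
R → [J:5 / X:6 / P:9 / K:23] → J (5)
J → [X:4 / P:14 / K:28] → X (4)
X → [P:15 / K:29] → P (15)
P → [K:25] → K (25)
Return K→Base: 38.
Total = 9 + 13 + 5 + 4 + 15 + 25 + 38 = 109.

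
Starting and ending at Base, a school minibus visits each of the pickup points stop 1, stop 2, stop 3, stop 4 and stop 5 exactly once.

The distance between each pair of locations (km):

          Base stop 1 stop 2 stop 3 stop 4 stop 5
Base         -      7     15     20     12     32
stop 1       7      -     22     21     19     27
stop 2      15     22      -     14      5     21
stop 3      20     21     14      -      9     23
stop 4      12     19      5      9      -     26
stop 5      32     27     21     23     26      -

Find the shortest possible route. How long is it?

Minimum total distance: 86 km.

There are 60 distinct closed tours to check (reversals are equivalent).
Base - stop 1 - stop 2 - stop 3 - stop 4 - stop 5 - Base: 7+22+14+9+26+32 = 110
Base - stop 1 - stop 2 - stop 3 - stop 5 - stop 4 - Base: 7+22+14+23+26+12 = 104
Base - stop 1 - stop 2 - stop 4 - stop 3 - stop 5 - Base: 7+22+5+9+23+32 = 98
Base - stop 1 - stop 2 - stop 4 - stop 5 - stop 3 - Base: 7+22+5+26+23+20 = 103
Base - stop 1 - stop 2 - stop 5 - stop 3 - stop 4 - Base: 7+22+21+23+9+12 = 94
Base - stop 1 - stop 2 - stop 5 - stop 4 - stop 3 - Base: 7+22+21+26+9+20 = 105
Base - stop 1 - stop 3 - stop 2 - stop 4 - stop 5 - Base: 7+21+14+5+26+32 = 105
Base - stop 1 - stop 3 - stop 2 - stop 5 - stop 4 - Base: 7+21+14+21+26+12 = 101
Base - stop 1 - stop 3 - stop 4 - stop 2 - stop 5 - Base: 7+21+9+5+21+32 = 95
Base - stop 1 - stop 3 - stop 4 - stop 5 - stop 2 - Base: 7+21+9+26+21+15 = 99
Base - stop 1 - stop 3 - stop 5 - stop 2 - stop 4 - Base: 7+21+23+21+5+12 = 89
Base - stop 1 - stop 3 - stop 5 - stop 4 - stop 2 - Base: 7+21+23+26+5+15 = 97
Base - stop 1 - stop 4 - stop 2 - stop 3 - stop 5 - Base: 7+19+5+14+23+32 = 100
Base - stop 1 - stop 4 - stop 2 - stop 5 - stop 3 - Base: 7+19+5+21+23+20 = 95
… (46 more)
Base - stop 1 - stop 5 - stop 3 - stop 4 - stop 2 - Base: 7+27+23+9+5+15 = 86  ← best
The minimum is 86.
One optimal route: Base → stop 1 → stop 5 → stop 3 → stop 4 → stop 2 → Base (or its reverse).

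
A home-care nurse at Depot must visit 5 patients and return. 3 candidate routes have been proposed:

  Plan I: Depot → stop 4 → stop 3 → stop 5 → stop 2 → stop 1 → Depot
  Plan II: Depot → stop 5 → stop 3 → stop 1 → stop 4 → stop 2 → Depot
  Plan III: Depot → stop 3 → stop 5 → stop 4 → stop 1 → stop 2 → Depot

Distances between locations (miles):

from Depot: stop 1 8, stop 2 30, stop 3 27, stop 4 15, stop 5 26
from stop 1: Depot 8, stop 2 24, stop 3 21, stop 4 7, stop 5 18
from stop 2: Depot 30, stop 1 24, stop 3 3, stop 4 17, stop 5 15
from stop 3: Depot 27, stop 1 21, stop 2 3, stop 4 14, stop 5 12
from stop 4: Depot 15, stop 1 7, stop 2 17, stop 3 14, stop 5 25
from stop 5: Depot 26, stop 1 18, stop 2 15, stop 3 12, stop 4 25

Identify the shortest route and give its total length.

Plan I: 15 + 14 + 12 + 15 + 24 + 8 = 88
Plan II: 26 + 12 + 21 + 7 + 17 + 30 = 113
Plan III: 27 + 12 + 25 + 7 + 24 + 30 = 125

Shortest is Plan I, total 88 miles.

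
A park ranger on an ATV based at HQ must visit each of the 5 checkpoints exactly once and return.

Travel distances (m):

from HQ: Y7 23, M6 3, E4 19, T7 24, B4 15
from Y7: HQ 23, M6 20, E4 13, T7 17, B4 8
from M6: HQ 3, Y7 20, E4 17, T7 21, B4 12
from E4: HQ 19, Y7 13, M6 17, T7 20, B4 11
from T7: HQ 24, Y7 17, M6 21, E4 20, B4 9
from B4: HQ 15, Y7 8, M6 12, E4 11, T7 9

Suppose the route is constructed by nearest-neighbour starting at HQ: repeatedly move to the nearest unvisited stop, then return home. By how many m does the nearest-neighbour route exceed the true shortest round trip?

HQ: M6=3, B4=15, E4=19, Y7=23, T7=24 ⇒ M6
M6: B4=12, E4=17, Y7=20, T7=21 ⇒ B4
B4: Y7=8, T7=9, E4=11 ⇒ Y7
Y7: E4=13, T7=17 ⇒ E4
E4: T7=20 ⇒ T7
NN route HQ → M6 → B4 → Y7 → E4 → T7 → HQ costs 80.
Optimal: HQ → M6 → T7 → B4 → Y7 → E4 → HQ costs 73 (by enumerating all 60 distinct tours).
Excess = 80 − 73 = 7.

Excess over optimum: 7 m.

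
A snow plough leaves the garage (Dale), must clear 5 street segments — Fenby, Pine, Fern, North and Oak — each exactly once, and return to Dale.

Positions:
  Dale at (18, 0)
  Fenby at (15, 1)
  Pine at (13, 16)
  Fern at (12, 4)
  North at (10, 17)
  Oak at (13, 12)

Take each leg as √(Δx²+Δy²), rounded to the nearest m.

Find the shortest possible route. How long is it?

Dale→Fenby→Pine→Fern→North→Oak→Dale: 3+15+12+13+6+13 = 62
Dale→Fenby→Pine→Fern→Oak→North→Dale: 3+15+12+8+6+19 = 63
Dale→Fenby→Pine→North→Fern→Oak→Dale: 3+15+3+13+8+13 = 55
Dale→Fenby→Pine→North→Oak→Fern→Dale: 3+15+3+6+8+7 = 42
Dale→Fenby→Pine→Oak→Fern→North→Dale: 3+15+4+8+13+19 = 62
Dale→Fenby→Pine→Oak→North→Fern→Dale: 3+15+4+6+13+7 = 48
Dale→Fenby→Fern→Pine→North→Oak→Dale: 3+4+12+3+6+13 = 41
Dale→Fenby→Fern→Pine→Oak→North→Dale: 3+4+12+4+6+19 = 48
Dale→Fenby→Fern→North→Pine→Oak→Dale: 3+4+13+3+4+13 = 40
Dale→Fenby→Fern→North→Oak→Pine→Dale: 3+4+13+6+4+17 = 47
Dale→Fenby→Fern→Oak→Pine→North→Dale: 3+4+8+4+3+19 = 41
Dale→Fenby→Fern→Oak→North→Pine→Dale: 3+4+8+6+3+17 = 41
Dale→Fenby→North→Pine→Fern→Oak→Dale: 3+17+3+12+8+13 = 56
Dale→Fenby→North→Pine→Oak→Fern→Dale: 3+17+3+4+8+7 = 42
… (46 more)
The minimum is 40.
One optimal route: Dale → Fenby → Fern → North → Pine → Oak → Dale (or its reverse).

Minimum total distance: 40 m.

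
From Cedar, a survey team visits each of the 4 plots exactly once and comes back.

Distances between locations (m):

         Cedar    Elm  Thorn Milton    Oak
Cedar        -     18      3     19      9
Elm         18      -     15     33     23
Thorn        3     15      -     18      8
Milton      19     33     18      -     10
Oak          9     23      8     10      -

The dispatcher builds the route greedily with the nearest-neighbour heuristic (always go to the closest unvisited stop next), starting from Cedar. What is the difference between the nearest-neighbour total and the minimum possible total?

Excess over optimum: 2 m.

From Cedar: Thorn=3, Oak=9, Elm=18, Milton=19 → choose Thorn (3).
From Thorn: Oak=8, Elm=15, Milton=18 → choose Oak (8).
From Oak: Milton=10, Elm=23 → choose Milton (10).
From Milton: Elm=33 → choose Elm (33).
NN route Cedar → Thorn → Oak → Milton → Elm → Cedar costs 72.
Optimal: Cedar → Elm → Thorn → Milton → Oak → Cedar costs 70 (by enumerating all 12 distinct tours).
Excess = 72 − 70 = 2.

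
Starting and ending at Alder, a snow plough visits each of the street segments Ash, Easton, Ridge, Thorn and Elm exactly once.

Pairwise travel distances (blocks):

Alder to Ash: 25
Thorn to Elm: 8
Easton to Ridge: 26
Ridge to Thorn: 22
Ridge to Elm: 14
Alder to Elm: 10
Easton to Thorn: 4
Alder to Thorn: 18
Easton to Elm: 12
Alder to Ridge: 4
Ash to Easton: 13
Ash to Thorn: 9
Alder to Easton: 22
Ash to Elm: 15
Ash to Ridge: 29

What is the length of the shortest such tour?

With 5 stops there are 5!/2 = 60 distinct round trips (a route and its reverse cost the same).
Alder→Ash→Easton→Ridge→Thorn→Elm→Alder: 25+13+26+22+8+10 = 104
Alder→Ash→Easton→Ridge→Elm→Thorn→Alder: 25+13+26+14+8+18 = 104
Alder→Ash→Easton→Thorn→Ridge→Elm→Alder: 25+13+4+22+14+10 = 88
Alder→Ash→Easton→Thorn→Elm→Ridge→Alder: 25+13+4+8+14+4 = 68
Alder→Ash→Easton→Elm→Ridge→Thorn→Alder: 25+13+12+14+22+18 = 104
Alder→Ash→Easton→Elm→Thorn→Ridge→Alder: 25+13+12+8+22+4 = 84
Alder→Ash→Ridge→Easton→Thorn→Elm→Alder: 25+29+26+4+8+10 = 102
Alder→Ash→Ridge→Easton→Elm→Thorn→Alder: 25+29+26+12+8+18 = 118
Alder→Ash→Ridge→Thorn→Easton→Elm→Alder: 25+29+22+4+12+10 = 102
Alder→Ash→Ridge→Thorn→Elm→Easton→Alder: 25+29+22+8+12+22 = 118
Alder→Ash→Ridge→Elm→Easton→Thorn→Alder: 25+29+14+12+4+18 = 102
Alder→Ash→Ridge→Elm→Thorn→Easton→Alder: 25+29+14+8+4+22 = 102
Alder→Ash→Thorn→Easton→Ridge→Elm→Alder: 25+9+4+26+14+10 = 88
Alder→Ash→Thorn→Easton→Elm→Ridge→Alder: 25+9+4+12+14+4 = 68
… (46 more)
The minimum is 68.
One optimal route: Alder → Ash → Easton → Thorn → Elm → Ridge → Alder (or its reverse).

Shortest round trip = 68 blocks.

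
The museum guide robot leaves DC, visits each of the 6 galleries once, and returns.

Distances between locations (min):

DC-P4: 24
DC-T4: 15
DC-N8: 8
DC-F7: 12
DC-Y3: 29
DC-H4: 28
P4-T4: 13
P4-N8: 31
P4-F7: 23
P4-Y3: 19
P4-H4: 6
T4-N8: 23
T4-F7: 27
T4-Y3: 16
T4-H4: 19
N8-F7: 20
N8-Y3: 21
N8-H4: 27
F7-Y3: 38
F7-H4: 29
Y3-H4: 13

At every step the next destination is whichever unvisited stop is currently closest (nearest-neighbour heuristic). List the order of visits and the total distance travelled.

DC → [N8:8 / F7:12 / T4:15 / P4:24 / H4:28 / Y3:29] → N8 (8)
N8 → [F7:20 / Y3:21 / T4:23 / H4:27 / P4:31] → F7 (20)
F7 → [P4:23 / T4:27 / H4:29 / Y3:38] → P4 (23)
P4 → [H4:6 / T4:13 / Y3:19] → H4 (6)
H4 → [Y3:13 / T4:19] → Y3 (13)
Y3 → [T4:16] → T4 (16)
Return T4→DC: 15.
Total = 8 + 20 + 23 + 6 + 13 + 16 + 15 = 101.

Total distance 101 min via the nearest-neighbour route DC → N8 → F7 → P4 → H4 → Y3 → T4 → DC.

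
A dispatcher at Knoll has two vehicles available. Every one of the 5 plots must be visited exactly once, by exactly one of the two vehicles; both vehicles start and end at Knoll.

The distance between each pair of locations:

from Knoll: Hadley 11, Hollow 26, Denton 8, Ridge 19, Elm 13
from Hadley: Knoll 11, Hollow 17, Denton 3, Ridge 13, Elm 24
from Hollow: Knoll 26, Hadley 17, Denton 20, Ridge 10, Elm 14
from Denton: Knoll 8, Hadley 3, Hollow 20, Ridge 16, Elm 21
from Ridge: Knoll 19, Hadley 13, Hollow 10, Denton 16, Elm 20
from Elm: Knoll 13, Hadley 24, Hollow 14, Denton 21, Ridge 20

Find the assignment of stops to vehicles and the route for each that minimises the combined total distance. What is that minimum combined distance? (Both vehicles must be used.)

Check every non-empty split of the stops between the two vehicles; for each half take its own optimal tour:
  {Hadley} + {Hollow, Denton, Ridge, Elm}: 22 + 61 = 83
  {Hollow} + {Hadley, Denton, Ridge, Elm}: 52 + 57 = 109
  {Hadley, Hollow} + {Denton, Ridge, Elm}: 54 + 57 = 111
  {Denton} + {Hadley, Hollow, Ridge, Elm}: 16 + 61 = 77
  {Hadley, Denton} + {Hollow, Ridge, Elm}: 22 + 56 = 78
  {Hollow, Denton} + {Hadley, Ridge, Elm}: 54 + 57 = 111
  … (15 splits in total)
Best: vehicle 1 Knoll → Denton → Knoll = 16; vehicle 2 Knoll → Hadley → Ridge → Hollow → Elm → Knoll = 61; combined 77.

Minimum combined distance: 77.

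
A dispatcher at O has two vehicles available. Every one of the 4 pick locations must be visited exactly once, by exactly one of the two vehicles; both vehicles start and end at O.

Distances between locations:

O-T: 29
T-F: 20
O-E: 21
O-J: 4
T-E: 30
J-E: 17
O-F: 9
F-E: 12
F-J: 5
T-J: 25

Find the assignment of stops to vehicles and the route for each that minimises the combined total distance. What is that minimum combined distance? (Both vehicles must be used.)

There are 2^3 − 1 = 7 ways to divide the 4 stops into two non-empty groups. For each, the best each vehicle can do is its own shortest tour through its group:
  {T} + {F, J, E}: 58 + 42 = 100
  {F} + {T, J, E}: 18 + 80 = 98
  {T, F} + {J, E}: 58 + 42 = 100
  {J} + {T, F, E}: 8 + 80 = 88
  {T, J} + {F, E}: 58 + 42 = 100
  {F, J} + {T, E}: 18 + 80 = 98
  … (7 splits in total)
Best: vehicle 1 O → J → O = 8; vehicle 2 O → T → E → F → O = 80; combined 88.

88 — the smallest possible combined total.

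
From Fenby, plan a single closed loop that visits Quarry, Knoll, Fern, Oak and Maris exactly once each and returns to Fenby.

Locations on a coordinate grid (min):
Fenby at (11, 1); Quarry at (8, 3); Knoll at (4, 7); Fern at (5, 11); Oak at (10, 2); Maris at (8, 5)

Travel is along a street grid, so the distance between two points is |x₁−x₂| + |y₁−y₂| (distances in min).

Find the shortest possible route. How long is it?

34 min — the shortest possible round trip.

Fenby - Quarry - Knoll - Fern - Oak - Maris - Fenby: 5+8+5+14+5+7 = 44
Fenby - Quarry - Knoll - Fern - Maris - Oak - Fenby: 5+8+5+9+5+2 = 34
Fenby - Quarry - Knoll - Oak - Fern - Maris - Fenby: 5+8+11+14+9+7 = 54
Fenby - Quarry - Knoll - Oak - Maris - Fern - Fenby: 5+8+11+5+9+16 = 54
Fenby - Quarry - Knoll - Maris - Fern - Oak - Fenby: 5+8+6+9+14+2 = 44
Fenby - Quarry - Knoll - Maris - Oak - Fern - Fenby: 5+8+6+5+14+16 = 54
Fenby - Quarry - Fern - Knoll - Oak - Maris - Fenby: 5+11+5+11+5+7 = 44
Fenby - Quarry - Fern - Knoll - Maris - Oak - Fenby: 5+11+5+6+5+2 = 34
Fenby - Quarry - Fern - Oak - Knoll - Maris - Fenby: 5+11+14+11+6+7 = 54
Fenby - Quarry - Fern - Oak - Maris - Knoll - Fenby: 5+11+14+5+6+13 = 54
Fenby - Quarry - Fern - Maris - Knoll - Oak - Fenby: 5+11+9+6+11+2 = 44
Fenby - Quarry - Fern - Maris - Oak - Knoll - Fenby: 5+11+9+5+11+13 = 54
Fenby - Quarry - Oak - Knoll - Fern - Maris - Fenby: 5+3+11+5+9+7 = 40
Fenby - Quarry - Oak - Knoll - Maris - Fern - Fenby: 5+3+11+6+9+16 = 50
… (46 more)
The minimum is 34.
One optimal route: Fenby → Quarry → Knoll → Fern → Maris → Oak → Fenby (or its reverse).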